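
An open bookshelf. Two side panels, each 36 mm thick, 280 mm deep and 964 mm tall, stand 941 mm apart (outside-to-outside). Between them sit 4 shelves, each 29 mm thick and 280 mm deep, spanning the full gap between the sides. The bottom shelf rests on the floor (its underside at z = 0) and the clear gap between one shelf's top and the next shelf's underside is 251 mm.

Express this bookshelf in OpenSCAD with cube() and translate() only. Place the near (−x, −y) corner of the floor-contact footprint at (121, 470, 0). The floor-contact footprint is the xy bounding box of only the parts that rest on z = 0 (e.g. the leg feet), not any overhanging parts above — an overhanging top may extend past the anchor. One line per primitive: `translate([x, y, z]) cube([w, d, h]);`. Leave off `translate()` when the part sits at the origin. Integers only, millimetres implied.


translate([121, 470, 0]) cube([36, 280, 964]);
translate([1026, 470, 0]) cube([36, 280, 964]);
translate([157, 470, 0]) cube([869, 280, 29]);
translate([157, 470, 280]) cube([869, 280, 29]);
translate([157, 470, 560]) cube([869, 280, 29]);
translate([157, 470, 840]) cube([869, 280, 29]);


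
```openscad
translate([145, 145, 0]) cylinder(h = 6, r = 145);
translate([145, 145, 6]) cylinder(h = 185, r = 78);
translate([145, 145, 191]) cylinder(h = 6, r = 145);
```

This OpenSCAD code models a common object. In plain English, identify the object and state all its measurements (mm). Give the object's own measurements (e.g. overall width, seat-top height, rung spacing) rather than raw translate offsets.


A spool: two coaxial disc flanges of radius 145 mm and thickness 6 mm, joined by a core cylinder of radius 78 mm and height 185 mm. The lower flange rests on z = 0 and the three cylinders share a vertical axis.


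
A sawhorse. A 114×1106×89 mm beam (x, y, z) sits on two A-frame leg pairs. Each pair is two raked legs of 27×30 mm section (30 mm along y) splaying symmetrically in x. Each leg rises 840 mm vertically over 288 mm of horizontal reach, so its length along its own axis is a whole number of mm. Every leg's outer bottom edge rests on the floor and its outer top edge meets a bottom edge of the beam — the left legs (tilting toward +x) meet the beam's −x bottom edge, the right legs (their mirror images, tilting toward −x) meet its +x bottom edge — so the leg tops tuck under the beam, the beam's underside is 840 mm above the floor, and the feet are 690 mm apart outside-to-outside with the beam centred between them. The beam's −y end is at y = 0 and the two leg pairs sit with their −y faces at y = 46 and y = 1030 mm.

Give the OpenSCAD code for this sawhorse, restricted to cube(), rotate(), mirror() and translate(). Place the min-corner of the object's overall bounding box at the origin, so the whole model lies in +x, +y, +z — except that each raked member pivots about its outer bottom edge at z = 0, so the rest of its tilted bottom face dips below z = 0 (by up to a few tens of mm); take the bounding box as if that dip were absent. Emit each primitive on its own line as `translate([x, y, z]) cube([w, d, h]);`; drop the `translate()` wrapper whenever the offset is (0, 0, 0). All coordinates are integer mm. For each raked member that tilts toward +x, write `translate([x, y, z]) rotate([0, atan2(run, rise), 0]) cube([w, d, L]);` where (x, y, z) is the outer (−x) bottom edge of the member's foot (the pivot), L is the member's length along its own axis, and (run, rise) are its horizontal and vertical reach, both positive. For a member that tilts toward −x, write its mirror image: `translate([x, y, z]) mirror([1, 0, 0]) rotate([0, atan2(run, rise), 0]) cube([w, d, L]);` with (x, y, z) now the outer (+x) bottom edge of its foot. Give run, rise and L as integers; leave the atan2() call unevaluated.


translate([288, 0, 840]) cube([114, 1106, 89]);
translate([0, 46, 0]) rotate([0, atan2(288, 840), 0]) cube([27, 30, 888]);
translate([690, 46, 0]) mirror([1, 0, 0]) rotate([0, atan2(288, 840), 0]) cube([27, 30, 888]);
translate([0, 1030, 0]) rotate([0, atan2(288, 840), 0]) cube([27, 30, 888]);
translate([690, 1030, 0]) mirror([1, 0, 0]) rotate([0, atan2(288, 840), 0]) cube([27, 30, 888]);


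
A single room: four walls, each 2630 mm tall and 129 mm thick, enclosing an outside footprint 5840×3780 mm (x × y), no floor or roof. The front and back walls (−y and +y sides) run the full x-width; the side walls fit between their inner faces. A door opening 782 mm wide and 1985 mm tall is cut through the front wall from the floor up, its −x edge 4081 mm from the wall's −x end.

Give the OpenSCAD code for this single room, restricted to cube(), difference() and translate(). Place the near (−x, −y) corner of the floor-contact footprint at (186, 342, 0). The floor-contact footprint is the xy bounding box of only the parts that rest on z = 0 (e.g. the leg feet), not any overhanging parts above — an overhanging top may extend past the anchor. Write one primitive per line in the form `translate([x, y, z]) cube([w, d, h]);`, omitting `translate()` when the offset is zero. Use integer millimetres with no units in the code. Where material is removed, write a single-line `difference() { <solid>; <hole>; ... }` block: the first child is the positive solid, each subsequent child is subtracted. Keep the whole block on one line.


difference() { translate([186, 342, 0]) cube([5840, 129, 2630]); translate([4267, 342, 0]) cube([782, 129, 1985]); }
translate([186, 3993, 0]) cube([5840, 129, 2630]);
translate([186, 471, 0]) cube([129, 3522, 2630]);
translate([5897, 471, 0]) cube([129, 3522, 2630]);


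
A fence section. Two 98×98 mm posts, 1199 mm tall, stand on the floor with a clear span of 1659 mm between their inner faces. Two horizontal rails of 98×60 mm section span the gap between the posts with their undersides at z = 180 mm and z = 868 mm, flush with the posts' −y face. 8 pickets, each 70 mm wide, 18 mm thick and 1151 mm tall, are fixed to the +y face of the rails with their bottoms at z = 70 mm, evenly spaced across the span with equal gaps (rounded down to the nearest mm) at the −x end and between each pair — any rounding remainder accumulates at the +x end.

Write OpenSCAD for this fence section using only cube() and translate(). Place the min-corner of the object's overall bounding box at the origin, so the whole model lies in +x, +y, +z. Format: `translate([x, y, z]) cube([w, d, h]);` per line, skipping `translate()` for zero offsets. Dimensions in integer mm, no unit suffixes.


cube([98, 98, 1199]);
translate([1757, 0, 0]) cube([98, 98, 1199]);
translate([98, 0, 180]) cube([1659, 98, 60]);
translate([98, 0, 868]) cube([1659, 98, 60]);
translate([220, 98, 70]) cube([70, 18, 1151]);
translate([412, 98, 70]) cube([70, 18, 1151]);
translate([604, 98, 70]) cube([70, 18, 1151]);
translate([796, 98, 70]) cube([70, 18, 1151]);
translate([988, 98, 70]) cube([70, 18, 1151]);
translate([1180, 98, 70]) cube([70, 18, 1151]);
translate([1372, 98, 70]) cube([70, 18, 1151]);
translate([1564, 98, 70]) cube([70, 18, 1151]);


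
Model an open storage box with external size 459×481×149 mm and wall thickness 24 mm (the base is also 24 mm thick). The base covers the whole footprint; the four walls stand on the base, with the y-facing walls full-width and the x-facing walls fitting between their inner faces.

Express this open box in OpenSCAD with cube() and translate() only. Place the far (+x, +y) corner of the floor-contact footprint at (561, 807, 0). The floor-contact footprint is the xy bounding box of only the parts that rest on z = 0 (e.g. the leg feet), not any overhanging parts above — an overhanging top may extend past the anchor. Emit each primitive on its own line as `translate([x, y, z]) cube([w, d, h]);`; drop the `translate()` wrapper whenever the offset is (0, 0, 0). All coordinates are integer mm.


translate([102, 326, 0]) cube([459, 481, 24]);
translate([102, 326, 24]) cube([459, 24, 125]);
translate([102, 783, 24]) cube([459, 24, 125]);
translate([102, 350, 24]) cube([24, 433, 125]);
translate([537, 350, 24]) cube([24, 433, 125]);


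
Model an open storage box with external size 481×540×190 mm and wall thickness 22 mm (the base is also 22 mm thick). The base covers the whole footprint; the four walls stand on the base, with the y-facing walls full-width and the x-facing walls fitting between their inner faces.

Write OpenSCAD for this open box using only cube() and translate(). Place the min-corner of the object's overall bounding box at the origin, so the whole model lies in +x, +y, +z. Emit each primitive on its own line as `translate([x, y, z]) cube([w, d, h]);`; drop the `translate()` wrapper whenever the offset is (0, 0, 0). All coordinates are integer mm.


cube([481, 540, 22]);
translate([0, 0, 22]) cube([481, 22, 168]);
translate([0, 518, 22]) cube([481, 22, 168]);
translate([0, 22, 22]) cube([22, 496, 168]);
translate([459, 22, 22]) cube([22, 496, 168]);


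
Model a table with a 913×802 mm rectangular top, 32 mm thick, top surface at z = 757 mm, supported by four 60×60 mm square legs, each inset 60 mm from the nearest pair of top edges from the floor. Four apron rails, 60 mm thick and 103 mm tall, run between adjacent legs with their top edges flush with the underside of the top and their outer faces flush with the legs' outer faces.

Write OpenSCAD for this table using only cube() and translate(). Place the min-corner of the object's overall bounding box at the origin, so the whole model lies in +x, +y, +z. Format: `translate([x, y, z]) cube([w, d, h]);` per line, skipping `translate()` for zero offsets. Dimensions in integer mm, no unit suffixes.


translate([0, 0, 725]) cube([913, 802, 32]);
translate([60, 60, 0]) cube([60, 60, 725]);
translate([793, 60, 0]) cube([60, 60, 725]);
translate([60, 682, 0]) cube([60, 60, 725]);
translate([793, 682, 0]) cube([60, 60, 725]);
translate([120, 60, 622]) cube([673, 60, 103]);
translate([120, 682, 622]) cube([673, 60, 103]);
translate([60, 120, 622]) cube([60, 562, 103]);
translate([793, 120, 622]) cube([60, 562, 103]);


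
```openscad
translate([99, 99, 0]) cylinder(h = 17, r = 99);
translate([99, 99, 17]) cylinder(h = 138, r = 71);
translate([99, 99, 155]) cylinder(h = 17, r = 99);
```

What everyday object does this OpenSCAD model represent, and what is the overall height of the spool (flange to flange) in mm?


A spool. The overall height is 172 mm.

Three coaxial cylinders, large–small–large — a spool. Two 17 mm flanges and a 138 mm core give 17 + 138 + 17 = 172 mm.


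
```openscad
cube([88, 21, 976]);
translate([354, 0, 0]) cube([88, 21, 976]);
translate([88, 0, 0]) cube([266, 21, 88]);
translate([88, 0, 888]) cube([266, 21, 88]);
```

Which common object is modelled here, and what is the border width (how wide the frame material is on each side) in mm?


A picture frame. The border width is 88 mm.

Four thin pieces enclosing a rectangular opening — a picture frame. The two full-height stiles are 976 mm tall; the top rail sits at z = 888 and is 88 mm tall, so the border above the opening is 976 − 888 = 88 mm, matching the stile x-width.


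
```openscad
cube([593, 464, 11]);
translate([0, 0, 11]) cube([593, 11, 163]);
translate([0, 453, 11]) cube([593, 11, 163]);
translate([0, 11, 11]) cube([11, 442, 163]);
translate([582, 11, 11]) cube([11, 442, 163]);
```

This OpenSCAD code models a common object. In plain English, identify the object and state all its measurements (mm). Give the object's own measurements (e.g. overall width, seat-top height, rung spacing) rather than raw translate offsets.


An open-topped rectangular box: outside dimensions 593×464×174 mm, with a uniform wall and base thickness of 11 mm. The base is a full 593×464 slab on the floor; four walls sit on top of the base. The front and back walls (the −y and +y sides) span the full width; the two side walls fit between them.


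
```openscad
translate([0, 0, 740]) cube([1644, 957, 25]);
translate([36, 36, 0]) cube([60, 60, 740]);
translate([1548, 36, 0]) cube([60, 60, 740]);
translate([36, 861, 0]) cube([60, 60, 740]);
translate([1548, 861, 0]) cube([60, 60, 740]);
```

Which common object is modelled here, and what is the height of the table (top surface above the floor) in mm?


A table. The table height is 765 mm.

A 1644×957×25 slab sits at z = 740 on four 60 mm square posts — a table. The top surface is at 740 + 25 = 765 mm.


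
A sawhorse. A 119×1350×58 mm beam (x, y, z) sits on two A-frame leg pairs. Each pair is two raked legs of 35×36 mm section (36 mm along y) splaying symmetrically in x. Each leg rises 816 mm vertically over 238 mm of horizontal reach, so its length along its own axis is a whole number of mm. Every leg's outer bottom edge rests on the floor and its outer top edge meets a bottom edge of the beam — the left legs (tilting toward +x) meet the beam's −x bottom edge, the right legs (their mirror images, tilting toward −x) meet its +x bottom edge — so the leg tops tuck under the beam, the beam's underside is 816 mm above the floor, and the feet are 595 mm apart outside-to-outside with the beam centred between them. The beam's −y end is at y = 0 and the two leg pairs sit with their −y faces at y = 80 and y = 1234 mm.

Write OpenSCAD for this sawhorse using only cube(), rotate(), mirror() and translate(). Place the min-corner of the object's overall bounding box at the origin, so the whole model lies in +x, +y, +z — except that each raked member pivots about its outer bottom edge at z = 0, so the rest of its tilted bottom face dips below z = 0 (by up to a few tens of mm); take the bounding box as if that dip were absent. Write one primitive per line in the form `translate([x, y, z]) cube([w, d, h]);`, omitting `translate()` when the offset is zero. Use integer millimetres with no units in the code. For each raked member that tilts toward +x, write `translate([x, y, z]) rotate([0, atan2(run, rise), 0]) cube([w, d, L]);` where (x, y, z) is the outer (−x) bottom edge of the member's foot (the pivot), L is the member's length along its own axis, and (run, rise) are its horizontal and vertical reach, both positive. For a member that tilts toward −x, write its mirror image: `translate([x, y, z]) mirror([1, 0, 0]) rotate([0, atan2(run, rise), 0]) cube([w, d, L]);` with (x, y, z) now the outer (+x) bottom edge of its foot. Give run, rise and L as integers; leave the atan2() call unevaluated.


// leg length = √(238² + 816²) = 850
// right-leg outer foot x = 2·238 + 119 = 595
// beam min-corner = (238, 0, 816)
translate([238, 0, 816]) cube([119, 1350, 58]);
translate([0, 80, 0]) rotate([0, atan2(238, 816), 0]) cube([35, 36, 850]);
translate([595, 80, 0]) mirror([1, 0, 0]) rotate([0, atan2(238, 816), 0]) cube([35, 36, 850]);
translate([0, 1234, 0]) rotate([0, atan2(238, 816), 0]) cube([35, 36, 850]);
translate([595, 1234, 0]) mirror([1, 0, 0]) rotate([0, atan2(238, 816), 0]) cube([35, 36, 850]);


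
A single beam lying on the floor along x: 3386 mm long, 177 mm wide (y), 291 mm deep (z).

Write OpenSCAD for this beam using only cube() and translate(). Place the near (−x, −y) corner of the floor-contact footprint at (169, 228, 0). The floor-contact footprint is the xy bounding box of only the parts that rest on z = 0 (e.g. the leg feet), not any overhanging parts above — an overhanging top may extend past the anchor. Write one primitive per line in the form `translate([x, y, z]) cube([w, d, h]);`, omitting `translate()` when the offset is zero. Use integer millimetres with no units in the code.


translate([169, 228, 0]) cube([3386, 177, 291]);


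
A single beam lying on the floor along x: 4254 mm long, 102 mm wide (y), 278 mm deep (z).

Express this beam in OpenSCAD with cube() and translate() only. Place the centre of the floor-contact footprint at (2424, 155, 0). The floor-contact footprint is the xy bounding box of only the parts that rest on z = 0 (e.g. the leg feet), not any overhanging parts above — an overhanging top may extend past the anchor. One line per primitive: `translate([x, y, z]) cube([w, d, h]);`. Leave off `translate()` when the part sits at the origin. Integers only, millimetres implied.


translate([297, 104, 0]) cube([4254, 102, 278]);


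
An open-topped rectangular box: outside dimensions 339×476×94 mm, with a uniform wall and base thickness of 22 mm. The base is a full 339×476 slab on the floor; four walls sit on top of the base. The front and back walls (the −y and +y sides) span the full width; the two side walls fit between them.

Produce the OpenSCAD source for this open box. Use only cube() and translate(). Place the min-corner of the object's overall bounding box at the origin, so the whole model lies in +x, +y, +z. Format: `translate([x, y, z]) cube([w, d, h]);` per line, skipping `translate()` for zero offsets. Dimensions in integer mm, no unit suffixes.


cube([339, 476, 22]);
translate([0, 0, 22]) cube([339, 22, 72]);
translate([0, 454, 22]) cube([339, 22, 72]);
translate([0, 22, 22]) cube([22, 432, 72]);
translate([317, 22, 22]) cube([22, 432, 72]);


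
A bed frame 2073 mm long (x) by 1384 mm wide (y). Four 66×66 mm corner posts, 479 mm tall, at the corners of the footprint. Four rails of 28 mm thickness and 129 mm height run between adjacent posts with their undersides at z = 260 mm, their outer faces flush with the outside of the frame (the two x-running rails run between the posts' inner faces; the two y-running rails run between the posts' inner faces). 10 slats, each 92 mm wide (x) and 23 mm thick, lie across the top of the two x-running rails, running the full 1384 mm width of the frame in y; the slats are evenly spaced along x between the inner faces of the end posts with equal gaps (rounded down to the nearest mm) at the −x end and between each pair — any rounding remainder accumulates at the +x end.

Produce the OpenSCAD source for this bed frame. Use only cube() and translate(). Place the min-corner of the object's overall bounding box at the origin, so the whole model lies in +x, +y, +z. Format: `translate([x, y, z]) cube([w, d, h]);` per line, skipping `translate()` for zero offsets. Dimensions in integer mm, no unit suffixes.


cube([66, 66, 479]);
translate([0, 1318, 0]) cube([66, 66, 479]);
translate([2007, 0, 0]) cube([66, 66, 479]);
translate([2007, 1318, 0]) cube([66, 66, 479]);
translate([66, 0, 260]) cube([1941, 28, 129]);
translate([66, 1356, 260]) cube([1941, 28, 129]);
translate([0, 66, 260]) cube([28, 1252, 129]);
translate([2045, 66, 260]) cube([28, 1252, 129]);
translate([158, 0, 389]) cube([92, 1384, 23]);
translate([342, 0, 389]) cube([92, 1384, 23]);
translate([526, 0, 389]) cube([92, 1384, 23]);
translate([710, 0, 389]) cube([92, 1384, 23]);
translate([894, 0, 389]) cube([92, 1384, 23]);
translate([1078, 0, 389]) cube([92, 1384, 23]);
translate([1262, 0, 389]) cube([92, 1384, 23]);
translate([1446, 0, 389]) cube([92, 1384, 23]);
translate([1630, 0, 389]) cube([92, 1384, 23]);
translate([1814, 0, 389]) cube([92, 1384, 23]);


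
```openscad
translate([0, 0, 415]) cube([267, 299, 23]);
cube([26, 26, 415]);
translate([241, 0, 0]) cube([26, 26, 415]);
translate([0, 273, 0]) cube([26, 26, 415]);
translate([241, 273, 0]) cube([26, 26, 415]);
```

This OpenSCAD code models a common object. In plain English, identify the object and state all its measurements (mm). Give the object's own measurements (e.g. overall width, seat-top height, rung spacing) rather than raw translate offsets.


A simple wooden stool: a rectangular seat 267 mm (x) by 299 mm (y), 23 mm thick, top face at z = 438 mm, on four square legs, each 26×26 mm in cross-section. The legs rest on z = 0, each flush with a corner of the seat.


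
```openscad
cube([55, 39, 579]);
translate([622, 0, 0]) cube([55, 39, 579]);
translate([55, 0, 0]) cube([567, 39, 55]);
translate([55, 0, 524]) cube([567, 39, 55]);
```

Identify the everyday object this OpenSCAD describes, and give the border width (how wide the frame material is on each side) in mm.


A picture frame. The border width is 55 mm.

Four thin pieces enclosing a rectangular opening — a picture frame. The two full-height stiles are 579 mm tall; the top rail sits at z = 524 and is 55 mm tall, so the border above the opening is 579 − 524 = 55 mm, matching the stile x-width.


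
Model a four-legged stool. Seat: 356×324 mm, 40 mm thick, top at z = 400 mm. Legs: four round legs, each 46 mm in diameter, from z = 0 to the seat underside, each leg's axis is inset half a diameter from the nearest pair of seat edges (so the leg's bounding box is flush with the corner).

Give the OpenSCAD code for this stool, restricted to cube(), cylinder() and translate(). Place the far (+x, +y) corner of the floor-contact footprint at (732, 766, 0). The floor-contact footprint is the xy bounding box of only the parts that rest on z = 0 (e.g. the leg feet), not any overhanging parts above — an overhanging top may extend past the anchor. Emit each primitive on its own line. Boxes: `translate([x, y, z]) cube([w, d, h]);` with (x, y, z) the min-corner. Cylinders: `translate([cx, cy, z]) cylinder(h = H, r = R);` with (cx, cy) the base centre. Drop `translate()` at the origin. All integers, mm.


// leg_h = 400 - 40 = 360
translate([376, 442, 360]) cube([356, 324, 40]);
translate([399, 465, 0]) cylinder(h = 360, r = 23);
translate([709, 465, 0]) cylinder(h = 360, r = 23);
translate([399, 743, 0]) cylinder(h = 360, r = 23);
translate([709, 743, 0]) cylinder(h = 360, r = 23);


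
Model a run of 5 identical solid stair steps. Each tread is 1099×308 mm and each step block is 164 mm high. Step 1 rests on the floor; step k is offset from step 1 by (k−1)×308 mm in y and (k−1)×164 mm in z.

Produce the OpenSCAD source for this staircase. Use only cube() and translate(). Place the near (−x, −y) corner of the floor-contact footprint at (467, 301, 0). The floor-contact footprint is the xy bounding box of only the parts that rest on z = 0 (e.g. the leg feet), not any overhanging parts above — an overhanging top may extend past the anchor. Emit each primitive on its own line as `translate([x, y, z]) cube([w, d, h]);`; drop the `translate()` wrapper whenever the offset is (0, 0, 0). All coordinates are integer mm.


translate([467, 301, 0]) cube([1099, 308, 164]);
translate([467, 609, 164]) cube([1099, 308, 164]);
translate([467, 917, 328]) cube([1099, 308, 164]);
translate([467, 1225, 492]) cube([1099, 308, 164]);
translate([467, 1533, 656]) cube([1099, 308, 164]);


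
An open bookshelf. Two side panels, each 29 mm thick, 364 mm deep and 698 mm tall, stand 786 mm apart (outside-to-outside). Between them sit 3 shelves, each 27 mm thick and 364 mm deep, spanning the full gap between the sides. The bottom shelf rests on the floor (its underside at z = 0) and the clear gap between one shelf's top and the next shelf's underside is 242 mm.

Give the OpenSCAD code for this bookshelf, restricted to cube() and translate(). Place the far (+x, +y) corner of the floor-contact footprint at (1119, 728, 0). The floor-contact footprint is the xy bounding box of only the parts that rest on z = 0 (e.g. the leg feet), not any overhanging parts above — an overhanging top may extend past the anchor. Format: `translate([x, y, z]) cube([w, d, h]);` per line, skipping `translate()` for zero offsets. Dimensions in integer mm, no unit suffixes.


translate([333, 364, 0]) cube([29, 364, 698]);
translate([1090, 364, 0]) cube([29, 364, 698]);
translate([362, 364, 0]) cube([728, 364, 27]);
translate([362, 364, 269]) cube([728, 364, 27]);
translate([362, 364, 538]) cube([728, 364, 27]);


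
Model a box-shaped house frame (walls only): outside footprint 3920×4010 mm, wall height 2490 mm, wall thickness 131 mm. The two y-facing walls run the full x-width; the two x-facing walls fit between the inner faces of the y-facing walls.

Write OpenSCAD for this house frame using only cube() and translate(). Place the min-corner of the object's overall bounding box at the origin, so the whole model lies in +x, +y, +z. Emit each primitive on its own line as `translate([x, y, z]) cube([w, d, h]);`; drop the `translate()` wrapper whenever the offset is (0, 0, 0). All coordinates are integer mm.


cube([3920, 131, 2490]);
translate([0, 3879, 0]) cube([3920, 131, 2490]);
translate([0, 131, 0]) cube([131, 3748, 2490]);
translate([3789, 131, 0]) cube([131, 3748, 2490]);


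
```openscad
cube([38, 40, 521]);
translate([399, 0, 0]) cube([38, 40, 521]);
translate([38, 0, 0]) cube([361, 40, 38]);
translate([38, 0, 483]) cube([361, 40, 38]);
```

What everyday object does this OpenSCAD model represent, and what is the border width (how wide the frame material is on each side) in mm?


A picture frame. The border width is 38 mm.

Four thin pieces enclosing a rectangular opening — a picture frame. The two full-height stiles are 521 mm tall; the top rail sits at z = 483 and is 38 mm tall, so the border above the opening is 521 − 483 = 38 mm, matching the stile x-width.


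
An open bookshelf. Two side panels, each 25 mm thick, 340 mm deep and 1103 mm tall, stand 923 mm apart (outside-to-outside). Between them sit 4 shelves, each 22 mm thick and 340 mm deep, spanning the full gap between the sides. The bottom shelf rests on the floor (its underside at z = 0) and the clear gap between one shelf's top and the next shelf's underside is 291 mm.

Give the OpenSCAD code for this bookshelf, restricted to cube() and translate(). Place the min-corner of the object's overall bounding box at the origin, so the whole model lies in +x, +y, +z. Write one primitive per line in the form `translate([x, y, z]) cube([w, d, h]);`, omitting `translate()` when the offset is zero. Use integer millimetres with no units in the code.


cube([25, 340, 1103]);
translate([898, 0, 0]) cube([25, 340, 1103]);
translate([25, 0, 0]) cube([873, 340, 22]);
translate([25, 0, 313]) cube([873, 340, 22]);
translate([25, 0, 626]) cube([873, 340, 22]);
translate([25, 0, 939]) cube([873, 340, 22]);


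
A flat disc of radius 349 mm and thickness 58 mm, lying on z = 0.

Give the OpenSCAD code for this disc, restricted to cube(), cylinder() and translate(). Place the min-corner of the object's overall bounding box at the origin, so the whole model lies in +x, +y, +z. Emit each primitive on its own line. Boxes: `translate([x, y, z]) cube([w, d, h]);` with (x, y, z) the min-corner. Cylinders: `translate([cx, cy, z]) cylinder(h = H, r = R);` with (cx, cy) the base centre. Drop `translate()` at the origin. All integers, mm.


translate([349, 349, 0]) cylinder(h = 58, r = 349);


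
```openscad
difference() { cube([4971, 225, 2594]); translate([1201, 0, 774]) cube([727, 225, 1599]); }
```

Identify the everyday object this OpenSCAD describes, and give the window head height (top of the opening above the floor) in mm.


A wall with a window opening. The window head height is 2373 mm.

A wall with a rectangular opening subtracted — a window. Sill at z = 774, opening 1599 mm tall, so the head is at 774 + 1599 = 2373 mm.


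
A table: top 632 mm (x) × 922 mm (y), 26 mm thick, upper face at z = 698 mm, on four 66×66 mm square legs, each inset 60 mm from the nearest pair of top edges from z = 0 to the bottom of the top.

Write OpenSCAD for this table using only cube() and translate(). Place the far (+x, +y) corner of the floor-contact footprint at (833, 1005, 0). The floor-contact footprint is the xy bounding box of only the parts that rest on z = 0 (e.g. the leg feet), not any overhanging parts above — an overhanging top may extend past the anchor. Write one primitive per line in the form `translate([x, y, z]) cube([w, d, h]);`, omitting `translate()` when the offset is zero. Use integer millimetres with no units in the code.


translate([261, 143, 672]) cube([632, 922, 26]);
translate([321, 203, 0]) cube([66, 66, 672]);
translate([767, 203, 0]) cube([66, 66, 672]);
translate([321, 939, 0]) cube([66, 66, 672]);
translate([767, 939, 0]) cube([66, 66, 672]);


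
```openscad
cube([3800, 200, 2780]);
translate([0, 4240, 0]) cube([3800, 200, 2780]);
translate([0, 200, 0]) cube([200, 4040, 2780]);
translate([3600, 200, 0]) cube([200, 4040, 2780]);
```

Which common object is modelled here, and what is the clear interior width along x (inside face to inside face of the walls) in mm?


A house (or room) frame. The interior width is 3400 mm.

Four 2780 mm walls enclosing a rectangle with no floor or roof — a room or house frame. Outside width is 3800 mm and wall thickness is 200 mm, so the interior width is 3800 − 2 × 200 = 3400 mm.


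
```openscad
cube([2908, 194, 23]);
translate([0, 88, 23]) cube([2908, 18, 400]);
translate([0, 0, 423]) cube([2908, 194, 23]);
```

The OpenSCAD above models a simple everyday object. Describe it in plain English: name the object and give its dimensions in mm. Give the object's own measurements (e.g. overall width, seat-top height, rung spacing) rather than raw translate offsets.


An I-beam lying along x, 2908 mm long. Overall section height 446 mm. Two flanges 194 mm wide (y) and 23 mm thick, one on the floor and one at the top; a web 18 mm thick runs between them, centred on the flange width.


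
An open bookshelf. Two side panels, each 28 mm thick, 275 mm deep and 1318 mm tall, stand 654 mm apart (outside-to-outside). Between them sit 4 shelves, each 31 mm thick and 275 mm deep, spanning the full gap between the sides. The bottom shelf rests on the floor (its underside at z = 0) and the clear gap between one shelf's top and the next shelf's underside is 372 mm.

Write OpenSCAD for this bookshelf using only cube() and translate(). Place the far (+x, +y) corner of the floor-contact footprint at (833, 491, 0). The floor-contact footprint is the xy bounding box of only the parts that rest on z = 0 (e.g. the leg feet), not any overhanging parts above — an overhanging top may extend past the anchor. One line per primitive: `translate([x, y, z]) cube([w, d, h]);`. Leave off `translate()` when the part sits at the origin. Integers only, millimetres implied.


translate([179, 216, 0]) cube([28, 275, 1318]);
translate([805, 216, 0]) cube([28, 275, 1318]);
translate([207, 216, 0]) cube([598, 275, 31]);
translate([207, 216, 403]) cube([598, 275, 31]);
translate([207, 216, 806]) cube([598, 275, 31]);
translate([207, 216, 1209]) cube([598, 275, 31]);


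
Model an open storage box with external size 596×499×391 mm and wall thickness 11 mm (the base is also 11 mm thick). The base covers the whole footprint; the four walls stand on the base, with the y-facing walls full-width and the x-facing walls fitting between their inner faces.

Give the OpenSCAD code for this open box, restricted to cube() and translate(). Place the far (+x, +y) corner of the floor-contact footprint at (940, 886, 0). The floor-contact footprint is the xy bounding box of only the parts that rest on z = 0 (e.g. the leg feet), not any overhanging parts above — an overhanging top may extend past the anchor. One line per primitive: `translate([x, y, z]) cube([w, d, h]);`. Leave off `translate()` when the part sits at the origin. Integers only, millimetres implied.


translate([344, 387, 0]) cube([596, 499, 11]);
translate([344, 387, 11]) cube([596, 11, 380]);
translate([344, 875, 11]) cube([596, 11, 380]);
translate([344, 398, 11]) cube([11, 477, 380]);
translate([929, 398, 11]) cube([11, 477, 380]);


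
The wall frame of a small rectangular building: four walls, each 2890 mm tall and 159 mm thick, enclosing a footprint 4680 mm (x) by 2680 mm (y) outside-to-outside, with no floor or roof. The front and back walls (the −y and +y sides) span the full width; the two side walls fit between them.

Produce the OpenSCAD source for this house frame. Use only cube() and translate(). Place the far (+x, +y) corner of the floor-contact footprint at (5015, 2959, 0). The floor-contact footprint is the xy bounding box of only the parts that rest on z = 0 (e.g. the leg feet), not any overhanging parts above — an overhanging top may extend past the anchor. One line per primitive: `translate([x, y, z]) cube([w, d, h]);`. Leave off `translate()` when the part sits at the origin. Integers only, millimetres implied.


translate([335, 279, 0]) cube([4680, 159, 2890]);
translate([335, 2800, 0]) cube([4680, 159, 2890]);
translate([335, 438, 0]) cube([159, 2362, 2890]);
translate([4856, 438, 0]) cube([159, 2362, 2890]);


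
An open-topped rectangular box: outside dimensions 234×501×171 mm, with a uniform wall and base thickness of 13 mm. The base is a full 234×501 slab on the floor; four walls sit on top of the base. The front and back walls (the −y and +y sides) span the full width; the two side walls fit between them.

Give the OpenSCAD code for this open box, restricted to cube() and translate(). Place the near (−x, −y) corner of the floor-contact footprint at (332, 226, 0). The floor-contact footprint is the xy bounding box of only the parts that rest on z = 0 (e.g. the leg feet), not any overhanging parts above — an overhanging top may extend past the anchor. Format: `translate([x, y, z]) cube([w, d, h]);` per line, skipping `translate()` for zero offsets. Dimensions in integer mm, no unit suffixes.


translate([332, 226, 0]) cube([234, 501, 13]);
translate([332, 226, 13]) cube([234, 13, 158]);
translate([332, 714, 13]) cube([234, 13, 158]);
translate([332, 239, 13]) cube([13, 475, 158]);
translate([553, 239, 13]) cube([13, 475, 158]);


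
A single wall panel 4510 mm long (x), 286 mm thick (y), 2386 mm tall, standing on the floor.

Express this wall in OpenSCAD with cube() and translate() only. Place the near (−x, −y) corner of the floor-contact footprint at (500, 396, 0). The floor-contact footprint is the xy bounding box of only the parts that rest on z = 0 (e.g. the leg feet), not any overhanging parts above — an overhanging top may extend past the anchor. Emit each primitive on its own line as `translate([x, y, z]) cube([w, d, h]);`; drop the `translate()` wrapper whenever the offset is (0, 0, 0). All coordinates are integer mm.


translate([500, 396, 0]) cube([4510, 286, 2386]);


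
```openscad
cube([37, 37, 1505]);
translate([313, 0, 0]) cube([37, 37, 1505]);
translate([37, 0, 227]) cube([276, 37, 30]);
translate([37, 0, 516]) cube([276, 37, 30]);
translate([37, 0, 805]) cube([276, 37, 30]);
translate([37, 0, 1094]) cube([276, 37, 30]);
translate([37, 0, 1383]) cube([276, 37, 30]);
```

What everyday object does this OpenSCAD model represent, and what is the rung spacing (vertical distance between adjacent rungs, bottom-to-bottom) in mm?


A ladder. The rung spacing is 289 mm.

Two tall 37×37 posts with 5 short bars between them — a ladder. Adjacent rungs sit at z = 227 and z = 516, so the spacing is 516 − 227 = 289 mm.


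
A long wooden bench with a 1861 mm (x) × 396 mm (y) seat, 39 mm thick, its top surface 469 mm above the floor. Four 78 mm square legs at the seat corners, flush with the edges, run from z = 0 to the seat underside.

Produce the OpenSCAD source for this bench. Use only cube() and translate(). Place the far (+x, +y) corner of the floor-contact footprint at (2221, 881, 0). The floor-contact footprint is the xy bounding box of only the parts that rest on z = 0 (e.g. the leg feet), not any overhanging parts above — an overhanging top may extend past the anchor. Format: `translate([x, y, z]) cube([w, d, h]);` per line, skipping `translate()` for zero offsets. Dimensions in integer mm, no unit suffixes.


// leg_h = 469 − 39 = 430
translate([360, 485, 430]) cube([1861, 396, 39]);
translate([360, 485, 0]) cube([78, 78, 430]);
translate([360, 803, 0]) cube([78, 78, 430]);
translate([2143, 485, 0]) cube([78, 78, 430]);
translate([2143, 803, 0]) cube([78, 78, 430]);


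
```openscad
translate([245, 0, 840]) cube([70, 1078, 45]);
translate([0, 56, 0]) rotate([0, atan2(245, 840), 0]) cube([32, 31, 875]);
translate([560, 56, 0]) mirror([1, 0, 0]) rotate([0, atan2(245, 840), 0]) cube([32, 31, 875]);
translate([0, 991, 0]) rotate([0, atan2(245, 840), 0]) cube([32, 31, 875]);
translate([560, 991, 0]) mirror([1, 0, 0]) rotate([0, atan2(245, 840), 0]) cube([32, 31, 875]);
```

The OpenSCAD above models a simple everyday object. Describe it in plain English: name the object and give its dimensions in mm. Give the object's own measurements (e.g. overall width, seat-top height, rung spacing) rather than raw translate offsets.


A sawhorse. A 70×1078×45 mm beam (x, y, z) sits on two A-frame leg pairs. Each pair is two raked legs of 32×31 mm section (31 mm along y) splaying symmetrically in x. Each leg rises 840 mm vertically over 245 mm of horizontal reach and is 875 mm long along its own axis. Every leg's outer bottom edge rests on the floor and its outer top edge meets a bottom edge of the beam — the left legs (tilting toward +x) meet the beam's −x bottom edge, the right legs (their mirror images, tilting toward −x) meet its +x bottom edge — so the leg tops tuck under the beam, the beam's underside is 840 mm above the floor, and the feet are 560 mm apart outside-to-outside with the beam centred between them. The two leg pairs are set in 56 mm from either end of the beam.


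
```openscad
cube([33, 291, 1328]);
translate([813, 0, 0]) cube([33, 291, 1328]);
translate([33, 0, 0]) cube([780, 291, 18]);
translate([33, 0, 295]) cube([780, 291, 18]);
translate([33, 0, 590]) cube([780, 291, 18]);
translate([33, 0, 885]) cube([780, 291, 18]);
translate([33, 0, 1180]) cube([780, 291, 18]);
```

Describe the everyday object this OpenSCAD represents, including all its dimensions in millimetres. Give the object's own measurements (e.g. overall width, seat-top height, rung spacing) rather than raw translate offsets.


An open bookshelf. Two side panels, each 33 mm thick, 291 mm deep and 1328 mm tall, stand 846 mm apart (outside-to-outside). Between them sit 5 shelves, each 18 mm thick and 291 mm deep, spanning the full gap between the sides. The bottom shelf rests on the floor (its underside at z = 0) and the clear gap between one shelf's top and the next shelf's underside is 277 mm.


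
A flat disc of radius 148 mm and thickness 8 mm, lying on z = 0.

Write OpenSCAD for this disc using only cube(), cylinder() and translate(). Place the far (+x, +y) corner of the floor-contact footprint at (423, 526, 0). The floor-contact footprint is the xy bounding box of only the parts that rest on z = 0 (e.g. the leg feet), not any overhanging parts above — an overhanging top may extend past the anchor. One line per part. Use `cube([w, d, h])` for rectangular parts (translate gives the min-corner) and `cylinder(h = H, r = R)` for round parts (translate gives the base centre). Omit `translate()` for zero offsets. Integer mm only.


translate([275, 378, 0]) cylinder(h = 8, r = 148);


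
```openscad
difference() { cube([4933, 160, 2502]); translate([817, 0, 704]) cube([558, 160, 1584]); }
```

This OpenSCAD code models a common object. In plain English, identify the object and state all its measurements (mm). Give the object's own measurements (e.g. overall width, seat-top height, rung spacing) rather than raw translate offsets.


A wall 4933 mm long (x), 160 mm thick (y), 2502 mm tall, with a rectangular window opening cut through it. The opening is 558 mm wide and 1584 mm tall; its sill is at z = 704 mm and its near (−x) edge is 817 mm from the wall's −x end. The opening passes through the full wall thickness.


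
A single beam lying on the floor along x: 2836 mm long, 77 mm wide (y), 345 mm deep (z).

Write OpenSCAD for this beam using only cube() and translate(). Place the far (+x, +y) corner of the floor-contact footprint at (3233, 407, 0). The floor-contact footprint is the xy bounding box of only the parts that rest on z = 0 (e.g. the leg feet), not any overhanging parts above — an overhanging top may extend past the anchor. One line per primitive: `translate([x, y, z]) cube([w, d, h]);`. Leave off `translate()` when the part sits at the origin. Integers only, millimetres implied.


translate([397, 330, 0]) cube([2836, 77, 345]);


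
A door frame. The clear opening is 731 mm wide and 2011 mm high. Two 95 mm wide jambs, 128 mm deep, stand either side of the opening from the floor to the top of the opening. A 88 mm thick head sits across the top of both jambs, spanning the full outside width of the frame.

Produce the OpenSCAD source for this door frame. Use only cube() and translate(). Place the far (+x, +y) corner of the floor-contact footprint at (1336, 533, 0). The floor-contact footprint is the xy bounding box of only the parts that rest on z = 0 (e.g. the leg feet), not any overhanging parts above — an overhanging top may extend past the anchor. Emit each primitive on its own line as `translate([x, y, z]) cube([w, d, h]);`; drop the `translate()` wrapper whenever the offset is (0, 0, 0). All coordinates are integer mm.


translate([415, 405, 0]) cube([95, 128, 2011]);
translate([1241, 405, 0]) cube([95, 128, 2011]);
translate([415, 405, 2011]) cube([921, 128, 88]);
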